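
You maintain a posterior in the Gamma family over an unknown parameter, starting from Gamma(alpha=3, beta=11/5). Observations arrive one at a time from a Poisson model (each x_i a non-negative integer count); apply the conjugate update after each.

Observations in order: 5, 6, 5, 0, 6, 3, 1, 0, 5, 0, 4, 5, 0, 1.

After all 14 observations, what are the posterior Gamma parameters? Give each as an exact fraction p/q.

alpha=44, beta=81/5

obs 1: x=5 → posterior Gamma(8, 16/5)
obs 2: x=6 → posterior Gamma(14, 21/5)
obs 3: x=5 → posterior Gamma(19, 26/5)
obs 4: x=0 → posterior Gamma(19, 31/5)
obs 5: x=6 → posterior Gamma(25, 36/5)
obs 6: x=3 → posterior Gamma(28, 41/5)
obs 7: x=1 → posterior Gamma(29, 46/5)
obs 8: x=0 → posterior Gamma(29, 51/5)
obs 9: x=5 → posterior Gamma(34, 56/5)
obs 10: x=0 → posterior Gamma(34, 61/5)
obs 11: x=4 → posterior Gamma(38, 66/5)
obs 12: x=5 → posterior Gamma(43, 71/5)
obs 13: x=0 → posterior Gamma(43, 76/5)
obs 14: x=1 → posterior Gamma(44, 81/5)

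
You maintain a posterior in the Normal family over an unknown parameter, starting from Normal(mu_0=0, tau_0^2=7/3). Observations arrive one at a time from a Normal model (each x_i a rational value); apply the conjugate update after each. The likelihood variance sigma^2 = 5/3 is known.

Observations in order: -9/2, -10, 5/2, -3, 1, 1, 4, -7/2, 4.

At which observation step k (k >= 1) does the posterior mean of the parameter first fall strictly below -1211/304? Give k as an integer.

k = 2

obs 1: x=-9/2 → posterior Normal(-21/8, 35/36)
obs 2: x=-10 → posterior Normal(-203/38, 35/57)
obs 3: x=5/2 → posterior Normal(-42/13, 35/78)
obs 4: x=-3 → posterior Normal(-35/11, 35/99)
obs 5: x=1 → posterior Normal(-49/20, 7/24)
obs 6: x=1 → posterior Normal(-91/47, 35/141)
obs 7: x=4 → posterior Normal(-7/6, 35/162)
obs 8: x=-7/2 → posterior Normal(-175/122, 35/183)
obs 9: x=4 → posterior Normal(-7/8, 35/204)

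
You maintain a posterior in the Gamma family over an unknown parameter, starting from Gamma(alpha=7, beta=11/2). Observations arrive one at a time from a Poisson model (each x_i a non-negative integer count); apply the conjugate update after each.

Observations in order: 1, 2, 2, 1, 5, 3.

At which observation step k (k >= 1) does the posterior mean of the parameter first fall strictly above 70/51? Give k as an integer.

obs 1: x=1 → posterior Gamma(8, 13/2)
obs 2: x=2 → posterior Gamma(10, 15/2)
obs 3: x=2 → posterior Gamma(12, 17/2)
obs 4: x=1 → posterior Gamma(13, 19/2)
obs 5: x=5 → posterior Gamma(18, 21/2)
obs 6: x=3 → posterior Gamma(21, 23/2)

k = 3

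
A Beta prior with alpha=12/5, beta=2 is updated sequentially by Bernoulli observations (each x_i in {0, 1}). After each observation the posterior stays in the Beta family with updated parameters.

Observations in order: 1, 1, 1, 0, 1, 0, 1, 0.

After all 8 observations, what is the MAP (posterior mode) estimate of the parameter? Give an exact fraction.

obs 1: x=1 → posterior Beta(17/5, 2)
obs 2: x=1 → posterior Beta(22/5, 2)
obs 3: x=1 → posterior Beta(27/5, 2)
obs 4: x=0 → posterior Beta(27/5, 3)
obs 5: x=1 → posterior Beta(32/5, 3)
obs 6: x=0 → posterior Beta(32/5, 4)
obs 7: x=1 → posterior Beta(37/5, 4)
obs 8: x=0 → posterior Beta(37/5, 5)

8/13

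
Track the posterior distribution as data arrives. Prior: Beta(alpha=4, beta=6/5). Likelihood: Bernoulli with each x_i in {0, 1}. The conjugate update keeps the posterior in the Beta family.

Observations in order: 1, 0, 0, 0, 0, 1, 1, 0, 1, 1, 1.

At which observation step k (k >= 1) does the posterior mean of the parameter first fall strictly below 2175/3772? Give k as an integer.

obs 1: x=1 → posterior Beta(5, 6/5)
obs 2: x=0 → posterior Beta(5, 11/5)
obs 3: x=0 → posterior Beta(5, 16/5)
obs 4: x=0 → posterior Beta(5, 21/5)
obs 5: x=0 → posterior Beta(5, 26/5)
obs 6: x=1 → posterior Beta(6, 26/5)
obs 7: x=1 → posterior Beta(7, 26/5)
obs 8: x=0 → posterior Beta(7, 31/5)
obs 9: x=1 → posterior Beta(8, 31/5)
obs 10: x=1 → posterior Beta(9, 31/5)
obs 11: x=1 → posterior Beta(10, 31/5)

k = 4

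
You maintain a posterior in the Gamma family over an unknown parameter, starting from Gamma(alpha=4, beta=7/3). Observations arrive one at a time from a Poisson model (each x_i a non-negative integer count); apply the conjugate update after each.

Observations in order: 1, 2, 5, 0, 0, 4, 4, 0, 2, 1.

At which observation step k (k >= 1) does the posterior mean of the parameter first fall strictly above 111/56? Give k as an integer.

k = 3

obs 1: x=1 → posterior Gamma(5, 10/3)
obs 2: x=2 → posterior Gamma(7, 13/3)
obs 3: x=5 → posterior Gamma(12, 16/3)
obs 4: x=0 → posterior Gamma(12, 19/3)
obs 5: x=0 → posterior Gamma(12, 22/3)
obs 6: x=4 → posterior Gamma(16, 25/3)
obs 7: x=4 → posterior Gamma(20, 28/3)
obs 8: x=0 → posterior Gamma(20, 31/3)
obs 9: x=2 → posterior Gamma(22, 34/3)
obs 10: x=1 → posterior Gamma(23, 37/3)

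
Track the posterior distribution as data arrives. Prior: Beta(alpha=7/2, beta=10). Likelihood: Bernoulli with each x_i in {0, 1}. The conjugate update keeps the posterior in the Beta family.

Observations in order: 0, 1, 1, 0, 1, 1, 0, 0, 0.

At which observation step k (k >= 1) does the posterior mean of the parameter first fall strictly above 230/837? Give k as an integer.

obs 1: x=0 → posterior Beta(7/2, 11)
obs 2: x=1 → posterior Beta(9/2, 11)
obs 3: x=1 → posterior Beta(11/2, 11)
obs 4: x=0 → posterior Beta(11/2, 12)
obs 5: x=1 → posterior Beta(13/2, 12)
obs 6: x=1 → posterior Beta(15/2, 12)
obs 7: x=0 → posterior Beta(15/2, 13)
obs 8: x=0 → posterior Beta(15/2, 14)
obs 9: x=0 → posterior Beta(15/2, 15)

k = 2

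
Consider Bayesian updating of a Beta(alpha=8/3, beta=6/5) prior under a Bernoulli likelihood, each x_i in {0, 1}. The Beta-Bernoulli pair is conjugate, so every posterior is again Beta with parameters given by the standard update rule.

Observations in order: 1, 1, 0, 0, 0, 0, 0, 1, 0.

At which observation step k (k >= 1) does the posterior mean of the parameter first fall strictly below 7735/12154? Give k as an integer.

k = 4

obs 1: x=1 → posterior Beta(11/3, 6/5)
obs 2: x=1 → posterior Beta(14/3, 6/5)
obs 3: x=0 → posterior Beta(14/3, 11/5)
obs 4: x=0 → posterior Beta(14/3, 16/5)
obs 5: x=0 → posterior Beta(14/3, 21/5)
obs 6: x=0 → posterior Beta(14/3, 26/5)
obs 7: x=0 → posterior Beta(14/3, 31/5)
obs 8: x=1 → posterior Beta(17/3, 31/5)
obs 9: x=0 → posterior Beta(17/3, 36/5)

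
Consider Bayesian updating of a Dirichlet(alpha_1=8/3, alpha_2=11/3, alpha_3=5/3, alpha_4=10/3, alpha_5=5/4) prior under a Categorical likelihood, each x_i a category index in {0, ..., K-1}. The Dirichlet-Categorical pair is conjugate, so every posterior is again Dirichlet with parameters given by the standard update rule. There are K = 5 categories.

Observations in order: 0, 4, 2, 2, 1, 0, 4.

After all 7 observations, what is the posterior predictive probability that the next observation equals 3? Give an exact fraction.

obs 1: x=0 → posterior Dirichlet(11/3, 11/3, 5/3, 10/3, 5/4)
obs 2: x=4 → posterior Dirichlet(11/3, 11/3, 5/3, 10/3, 9/4)
obs 3: x=2 → posterior Dirichlet(11/3, 11/3, 8/3, 10/3, 9/4)
obs 4: x=2 → posterior Dirichlet(11/3, 11/3, 11/3, 10/3, 9/4)
obs 5: x=1 → posterior Dirichlet(11/3, 14/3, 11/3, 10/3, 9/4)
obs 6: x=0 → posterior Dirichlet(14/3, 14/3, 11/3, 10/3, 9/4)
obs 7: x=4 → posterior Dirichlet(14/3, 14/3, 11/3, 10/3, 13/4)

8/47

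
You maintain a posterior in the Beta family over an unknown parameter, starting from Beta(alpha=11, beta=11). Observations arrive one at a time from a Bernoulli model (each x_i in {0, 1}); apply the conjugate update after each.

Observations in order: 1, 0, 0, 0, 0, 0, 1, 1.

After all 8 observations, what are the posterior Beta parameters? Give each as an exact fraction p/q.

obs 1: x=1 → posterior Beta(12, 11)
obs 2: x=0 → posterior Beta(12, 12)
obs 3: x=0 → posterior Beta(12, 13)
obs 4: x=0 → posterior Beta(12, 14)
obs 5: x=0 → posterior Beta(12, 15)
obs 6: x=0 → posterior Beta(12, 16)
obs 7: x=1 → posterior Beta(13, 16)
obs 8: x=1 → posterior Beta(14, 16)

alpha=14, beta=16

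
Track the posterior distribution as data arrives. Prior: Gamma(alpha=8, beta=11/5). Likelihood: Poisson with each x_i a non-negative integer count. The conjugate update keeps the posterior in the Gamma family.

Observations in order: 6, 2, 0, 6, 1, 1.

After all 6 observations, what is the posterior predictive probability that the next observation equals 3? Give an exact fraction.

20682638215472957838294826784365424379040625/98032813844701677172236115756308944704765952

obs 1: x=6 → posterior Gamma(14, 16/5)
obs 2: x=2 → posterior Gamma(16, 21/5)
obs 3: x=0 → posterior Gamma(16, 26/5)
obs 4: x=6 → posterior Gamma(22, 31/5)
obs 5: x=1 → posterior Gamma(23, 36/5)
obs 6: x=1 → posterior Gamma(24, 41/5)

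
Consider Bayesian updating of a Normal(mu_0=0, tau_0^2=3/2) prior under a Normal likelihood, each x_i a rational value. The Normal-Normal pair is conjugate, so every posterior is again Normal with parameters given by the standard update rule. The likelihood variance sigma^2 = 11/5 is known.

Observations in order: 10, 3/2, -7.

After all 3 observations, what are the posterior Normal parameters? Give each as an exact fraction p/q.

mu_0=135/134, tau_0^2=33/67

obs 1: x=10 → posterior Normal(150/37, 33/37)
obs 2: x=3/2 → posterior Normal(345/104, 33/52)
obs 3: x=-7 → posterior Normal(135/134, 33/67)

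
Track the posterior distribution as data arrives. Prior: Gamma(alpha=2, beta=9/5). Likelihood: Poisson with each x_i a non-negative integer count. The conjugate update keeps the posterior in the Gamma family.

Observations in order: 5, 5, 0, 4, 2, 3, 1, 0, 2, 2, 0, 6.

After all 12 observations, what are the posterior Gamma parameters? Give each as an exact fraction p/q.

obs 1: x=5 → posterior Gamma(7, 14/5)
obs 2: x=5 → posterior Gamma(12, 19/5)
obs 3: x=0 → posterior Gamma(12, 24/5)
obs 4: x=4 → posterior Gamma(16, 29/5)
obs 5: x=2 → posterior Gamma(18, 34/5)
obs 6: x=3 → posterior Gamma(21, 39/5)
obs 7: x=1 → posterior Gamma(22, 44/5)
obs 8: x=0 → posterior Gamma(22, 49/5)
obs 9: x=2 → posterior Gamma(24, 54/5)
obs 10: x=2 → posterior Gamma(26, 59/5)
obs 11: x=0 → posterior Gamma(26, 64/5)
obs 12: x=6 → posterior Gamma(32, 69/5)

alpha=32, beta=69/5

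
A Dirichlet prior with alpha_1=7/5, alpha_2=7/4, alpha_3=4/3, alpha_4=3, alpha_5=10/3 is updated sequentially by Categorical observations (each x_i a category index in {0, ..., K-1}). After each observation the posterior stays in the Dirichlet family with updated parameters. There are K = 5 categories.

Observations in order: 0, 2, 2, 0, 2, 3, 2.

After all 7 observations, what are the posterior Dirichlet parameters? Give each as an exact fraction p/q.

obs 1: x=0 → posterior Dirichlet(12/5, 7/4, 4/3, 3, 10/3)
obs 2: x=2 → posterior Dirichlet(12/5, 7/4, 7/3, 3, 10/3)
obs 3: x=2 → posterior Dirichlet(12/5, 7/4, 10/3, 3, 10/3)
obs 4: x=0 → posterior Dirichlet(17/5, 7/4, 10/3, 3, 10/3)
obs 5: x=2 → posterior Dirichlet(17/5, 7/4, 13/3, 3, 10/3)
obs 6: x=3 → posterior Dirichlet(17/5, 7/4, 13/3, 4, 10/3)
obs 7: x=2 → posterior Dirichlet(17/5, 7/4, 16/3, 4, 10/3)

alpha_1=17/5, alpha_2=7/4, alpha_3=16/3, alpha_4=4, alpha_5=10/3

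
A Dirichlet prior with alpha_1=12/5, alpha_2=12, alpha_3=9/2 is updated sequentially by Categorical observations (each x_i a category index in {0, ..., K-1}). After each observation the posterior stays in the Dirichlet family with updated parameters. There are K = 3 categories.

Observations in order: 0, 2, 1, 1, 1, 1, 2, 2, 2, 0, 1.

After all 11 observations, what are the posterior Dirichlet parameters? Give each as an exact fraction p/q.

alpha_1=22/5, alpha_2=17, alpha_3=17/2

obs 1: x=0 → posterior Dirichlet(17/5, 12, 9/2)
obs 2: x=2 → posterior Dirichlet(17/5, 12, 11/2)
obs 3: x=1 → posterior Dirichlet(17/5, 13, 11/2)
obs 4: x=1 → posterior Dirichlet(17/5, 14, 11/2)
obs 5: x=1 → posterior Dirichlet(17/5, 15, 11/2)
obs 6: x=1 → posterior Dirichlet(17/5, 16, 11/2)
obs 7: x=2 → posterior Dirichlet(17/5, 16, 13/2)
obs 8: x=2 → posterior Dirichlet(17/5, 16, 15/2)
obs 9: x=2 → posterior Dirichlet(17/5, 16, 17/2)
obs 10: x=0 → posterior Dirichlet(22/5, 16, 17/2)
obs 11: x=1 → posterior Dirichlet(22/5, 17, 17/2)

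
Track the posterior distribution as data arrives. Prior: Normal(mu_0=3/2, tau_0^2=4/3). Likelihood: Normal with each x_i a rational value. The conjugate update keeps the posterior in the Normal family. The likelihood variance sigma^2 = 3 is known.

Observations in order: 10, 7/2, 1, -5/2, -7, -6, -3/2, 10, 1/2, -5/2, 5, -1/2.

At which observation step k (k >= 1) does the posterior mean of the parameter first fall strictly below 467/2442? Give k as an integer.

k = 7

obs 1: x=10 → posterior Normal(107/26, 12/13)
obs 2: x=7/2 → posterior Normal(135/34, 12/17)
obs 3: x=1 → posterior Normal(143/42, 4/7)
obs 4: x=-5/2 → posterior Normal(123/50, 12/25)
obs 5: x=-7 → posterior Normal(67/58, 12/29)
obs 6: x=-6 → posterior Normal(19/66, 4/11)
obs 7: x=-3/2 → posterior Normal(7/74, 12/37)
obs 8: x=10 → posterior Normal(87/82, 12/41)
obs 9: x=1/2 → posterior Normal(91/90, 4/15)
obs 10: x=-5/2 → posterior Normal(71/98, 12/49)
obs 11: x=5 → posterior Normal(111/106, 12/53)
obs 12: x=-1/2 → posterior Normal(107/114, 4/19)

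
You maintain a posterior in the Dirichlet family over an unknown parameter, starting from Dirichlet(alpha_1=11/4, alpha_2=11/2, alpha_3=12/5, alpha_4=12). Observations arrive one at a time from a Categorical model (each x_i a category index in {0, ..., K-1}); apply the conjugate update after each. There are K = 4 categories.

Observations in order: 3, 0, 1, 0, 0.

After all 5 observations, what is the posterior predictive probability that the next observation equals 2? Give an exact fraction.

obs 1: x=3 → posterior Dirichlet(11/4, 11/2, 12/5, 13)
obs 2: x=0 → posterior Dirichlet(15/4, 11/2, 12/5, 13)
obs 3: x=1 → posterior Dirichlet(15/4, 13/2, 12/5, 13)
obs 4: x=0 → posterior Dirichlet(19/4, 13/2, 12/5, 13)
obs 5: x=0 → posterior Dirichlet(23/4, 13/2, 12/5, 13)

48/553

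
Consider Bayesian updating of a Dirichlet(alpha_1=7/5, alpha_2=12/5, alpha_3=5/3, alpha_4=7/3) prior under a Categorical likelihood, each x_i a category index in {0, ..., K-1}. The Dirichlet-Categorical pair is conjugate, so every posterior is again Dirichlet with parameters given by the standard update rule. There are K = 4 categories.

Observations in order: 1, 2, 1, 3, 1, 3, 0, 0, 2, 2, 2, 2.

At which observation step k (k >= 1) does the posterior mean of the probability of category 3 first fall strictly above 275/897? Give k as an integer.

k = 6

obs 1: x=1 → posterior Dirichlet(7/5, 17/5, 5/3, 7/3)
obs 2: x=2 → posterior Dirichlet(7/5, 17/5, 8/3, 7/3)
obs 3: x=1 → posterior Dirichlet(7/5, 22/5, 8/3, 7/3)
obs 4: x=3 → posterior Dirichlet(7/5, 22/5, 8/3, 10/3)
obs 5: x=1 → posterior Dirichlet(7/5, 27/5, 8/3, 10/3)
obs 6: x=3 → posterior Dirichlet(7/5, 27/5, 8/3, 13/3)
obs 7: x=0 → posterior Dirichlet(12/5, 27/5, 8/3, 13/3)
obs 8: x=0 → posterior Dirichlet(17/5, 27/5, 8/3, 13/3)
obs 9: x=2 → posterior Dirichlet(17/5, 27/5, 11/3, 13/3)
obs 10: x=2 → posterior Dirichlet(17/5, 27/5, 14/3, 13/3)
obs 11: x=2 → posterior Dirichlet(17/5, 27/5, 17/3, 13/3)
obs 12: x=2 → posterior Dirichlet(17/5, 27/5, 20/3, 13/3)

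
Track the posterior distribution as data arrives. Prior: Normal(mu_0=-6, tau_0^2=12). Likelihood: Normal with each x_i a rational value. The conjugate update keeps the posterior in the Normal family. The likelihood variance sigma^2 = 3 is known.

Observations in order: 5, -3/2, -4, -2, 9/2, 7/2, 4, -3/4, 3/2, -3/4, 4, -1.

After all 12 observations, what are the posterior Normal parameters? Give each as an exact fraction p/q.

mu_0=44/49, tau_0^2=12/49

obs 1: x=5 → posterior Normal(14/5, 12/5)
obs 2: x=-3/2 → posterior Normal(8/9, 4/3)
obs 3: x=-4 → posterior Normal(-8/13, 12/13)
obs 4: x=-2 → posterior Normal(-16/17, 12/17)
obs 5: x=9/2 → posterior Normal(2/21, 4/7)
obs 6: x=7/2 → posterior Normal(16/25, 12/25)
obs 7: x=4 → posterior Normal(32/29, 12/29)
obs 8: x=-3/4 → posterior Normal(29/33, 4/11)
obs 9: x=3/2 → posterior Normal(35/37, 12/37)
obs 10: x=-3/4 → posterior Normal(32/41, 12/41)
obs 11: x=4 → posterior Normal(16/15, 4/15)
obs 12: x=-1 → posterior Normal(44/49, 12/49)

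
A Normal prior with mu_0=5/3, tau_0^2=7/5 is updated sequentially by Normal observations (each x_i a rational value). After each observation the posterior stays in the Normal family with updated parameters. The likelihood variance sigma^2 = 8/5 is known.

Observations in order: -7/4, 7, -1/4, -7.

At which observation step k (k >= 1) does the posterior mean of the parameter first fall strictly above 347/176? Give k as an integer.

obs 1: x=-7/4 → posterior Normal(13/180, 56/75)
obs 2: x=7 → posterior Normal(601/264, 28/55)
obs 3: x=-1/4 → posterior Normal(5/3, 56/145)
obs 4: x=-7 → posterior Normal(-1/54, 14/45)

k = 2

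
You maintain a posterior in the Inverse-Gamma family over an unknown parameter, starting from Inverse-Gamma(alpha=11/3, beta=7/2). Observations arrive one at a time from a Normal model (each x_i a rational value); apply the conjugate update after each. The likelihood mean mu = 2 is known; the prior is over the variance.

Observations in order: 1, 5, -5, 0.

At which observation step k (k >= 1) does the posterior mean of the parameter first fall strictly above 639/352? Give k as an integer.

k = 2

obs 1: x=1 → posterior Inverse-Gamma(25/6, 4)
obs 2: x=5 → posterior Inverse-Gamma(14/3, 17/2)
obs 3: x=-5 → posterior Inverse-Gamma(31/6, 33)
obs 4: x=0 → posterior Inverse-Gamma(17/3, 35)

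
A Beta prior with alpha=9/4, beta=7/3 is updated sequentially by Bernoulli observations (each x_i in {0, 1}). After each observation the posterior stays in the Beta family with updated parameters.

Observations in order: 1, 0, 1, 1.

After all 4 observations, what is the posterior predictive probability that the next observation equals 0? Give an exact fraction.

obs 1: x=1 → posterior Beta(13/4, 7/3)
obs 2: x=0 → posterior Beta(13/4, 10/3)
obs 3: x=1 → posterior Beta(17/4, 10/3)
obs 4: x=1 → posterior Beta(21/4, 10/3)

40/103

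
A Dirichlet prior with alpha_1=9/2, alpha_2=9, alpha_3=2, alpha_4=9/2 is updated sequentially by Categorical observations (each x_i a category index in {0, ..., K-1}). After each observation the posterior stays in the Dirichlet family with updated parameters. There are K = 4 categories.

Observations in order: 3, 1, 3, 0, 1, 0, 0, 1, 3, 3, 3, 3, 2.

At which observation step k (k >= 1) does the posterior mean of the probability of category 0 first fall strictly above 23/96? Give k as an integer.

obs 1: x=3 → posterior Dirichlet(9/2, 9, 2, 11/2)
obs 2: x=1 → posterior Dirichlet(9/2, 10, 2, 11/2)
obs 3: x=3 → posterior Dirichlet(9/2, 10, 2, 13/2)
obs 4: x=0 → posterior Dirichlet(11/2, 10, 2, 13/2)
obs 5: x=1 → posterior Dirichlet(11/2, 11, 2, 13/2)
obs 6: x=0 → posterior Dirichlet(13/2, 11, 2, 13/2)
obs 7: x=0 → posterior Dirichlet(15/2, 11, 2, 13/2)
obs 8: x=1 → posterior Dirichlet(15/2, 12, 2, 13/2)
obs 9: x=3 → posterior Dirichlet(15/2, 12, 2, 15/2)
obs 10: x=3 → posterior Dirichlet(15/2, 12, 2, 17/2)
obs 11: x=3 → posterior Dirichlet(15/2, 12, 2, 19/2)
obs 12: x=3 → posterior Dirichlet(15/2, 12, 2, 21/2)
obs 13: x=2 → posterior Dirichlet(15/2, 12, 3, 21/2)

k = 6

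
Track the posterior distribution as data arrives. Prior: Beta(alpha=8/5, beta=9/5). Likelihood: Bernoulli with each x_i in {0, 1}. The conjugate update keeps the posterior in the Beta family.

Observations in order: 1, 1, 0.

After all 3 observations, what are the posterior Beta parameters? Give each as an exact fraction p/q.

alpha=18/5, beta=14/5

obs 1: x=1 → posterior Beta(13/5, 9/5)
obs 2: x=1 → posterior Beta(18/5, 9/5)
obs 3: x=0 → posterior Beta(18/5, 14/5)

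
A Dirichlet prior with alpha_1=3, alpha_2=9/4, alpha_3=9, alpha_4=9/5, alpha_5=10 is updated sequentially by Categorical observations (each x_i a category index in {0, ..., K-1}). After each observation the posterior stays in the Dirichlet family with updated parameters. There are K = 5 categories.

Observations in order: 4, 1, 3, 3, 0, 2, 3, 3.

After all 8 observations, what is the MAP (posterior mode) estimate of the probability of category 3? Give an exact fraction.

obs 1: x=4 → posterior Dirichlet(3, 9/4, 9, 9/5, 11)
obs 2: x=1 → posterior Dirichlet(3, 13/4, 9, 9/5, 11)
obs 3: x=3 → posterior Dirichlet(3, 13/4, 9, 14/5, 11)
obs 4: x=3 → posterior Dirichlet(3, 13/4, 9, 19/5, 11)
obs 5: x=0 → posterior Dirichlet(4, 13/4, 9, 19/5, 11)
obs 6: x=2 → posterior Dirichlet(4, 13/4, 10, 19/5, 11)
obs 7: x=3 → posterior Dirichlet(4, 13/4, 10, 24/5, 11)
obs 8: x=3 → posterior Dirichlet(4, 13/4, 10, 29/5, 11)

96/581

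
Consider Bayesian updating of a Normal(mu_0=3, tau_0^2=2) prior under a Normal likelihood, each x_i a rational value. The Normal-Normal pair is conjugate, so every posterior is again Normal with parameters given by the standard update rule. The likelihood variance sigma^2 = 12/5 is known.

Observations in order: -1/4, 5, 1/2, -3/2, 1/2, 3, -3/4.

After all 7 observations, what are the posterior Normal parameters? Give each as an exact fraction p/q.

mu_0=101/82, tau_0^2=12/41

obs 1: x=-1/4 → posterior Normal(67/44, 12/11)
obs 2: x=5 → posterior Normal(167/64, 3/4)
obs 3: x=1/2 → posterior Normal(59/28, 4/7)
obs 4: x=-3/2 → posterior Normal(147/104, 6/13)
obs 5: x=1/2 → posterior Normal(157/124, 12/31)
obs 6: x=3 → posterior Normal(217/144, 1/3)
obs 7: x=-3/4 → posterior Normal(101/82, 12/41)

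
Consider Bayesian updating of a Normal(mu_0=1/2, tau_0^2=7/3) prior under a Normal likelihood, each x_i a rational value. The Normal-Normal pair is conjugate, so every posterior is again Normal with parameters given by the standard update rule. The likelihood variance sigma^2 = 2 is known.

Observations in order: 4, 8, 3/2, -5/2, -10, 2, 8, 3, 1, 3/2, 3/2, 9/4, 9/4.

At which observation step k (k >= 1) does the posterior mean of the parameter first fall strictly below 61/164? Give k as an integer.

k = 5

obs 1: x=4 → posterior Normal(31/13, 14/13)
obs 2: x=8 → posterior Normal(87/20, 7/10)
obs 3: x=3/2 → posterior Normal(65/18, 14/27)
obs 4: x=-5/2 → posterior Normal(40/17, 7/17)
obs 5: x=-10 → posterior Normal(10/41, 14/41)
obs 6: x=2 → posterior Normal(1/2, 7/24)
obs 7: x=8 → posterior Normal(16/11, 14/55)
obs 8: x=3 → posterior Normal(101/62, 7/31)
obs 9: x=1 → posterior Normal(36/23, 14/69)
obs 10: x=3/2 → posterior Normal(237/152, 7/38)
obs 11: x=3/2 → posterior Normal(129/83, 14/83)
obs 12: x=9/4 → posterior Normal(193/120, 7/45)
obs 13: x=9/4 → posterior Normal(321/194, 14/97)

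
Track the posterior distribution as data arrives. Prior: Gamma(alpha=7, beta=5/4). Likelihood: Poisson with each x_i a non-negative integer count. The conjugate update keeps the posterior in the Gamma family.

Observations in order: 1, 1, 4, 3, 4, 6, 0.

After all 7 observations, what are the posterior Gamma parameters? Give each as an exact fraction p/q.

alpha=26, beta=33/4

obs 1: x=1 → posterior Gamma(8, 9/4)
obs 2: x=1 → posterior Gamma(9, 13/4)
obs 3: x=4 → posterior Gamma(13, 17/4)
obs 4: x=3 → posterior Gamma(16, 21/4)
obs 5: x=4 → posterior Gamma(20, 25/4)
obs 6: x=6 → posterior Gamma(26, 29/4)
obs 7: x=0 → posterior Gamma(26, 33/4)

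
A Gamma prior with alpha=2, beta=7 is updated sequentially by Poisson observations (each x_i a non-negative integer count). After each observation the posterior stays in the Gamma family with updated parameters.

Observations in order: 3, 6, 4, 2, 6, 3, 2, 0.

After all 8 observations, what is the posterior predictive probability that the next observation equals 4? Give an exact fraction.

obs 1: x=3 → posterior Gamma(5, 8)
obs 2: x=6 → posterior Gamma(11, 9)
obs 3: x=4 → posterior Gamma(15, 10)
obs 4: x=2 → posterior Gamma(17, 11)
obs 5: x=6 → posterior Gamma(23, 12)
obs 6: x=3 → posterior Gamma(26, 13)
obs 7: x=2 → posterior Gamma(28, 14)
obs 8: x=0 → posterior Gamma(28, 15)

26815320350056434608995914459228515625/340282366920938463463374607431768211456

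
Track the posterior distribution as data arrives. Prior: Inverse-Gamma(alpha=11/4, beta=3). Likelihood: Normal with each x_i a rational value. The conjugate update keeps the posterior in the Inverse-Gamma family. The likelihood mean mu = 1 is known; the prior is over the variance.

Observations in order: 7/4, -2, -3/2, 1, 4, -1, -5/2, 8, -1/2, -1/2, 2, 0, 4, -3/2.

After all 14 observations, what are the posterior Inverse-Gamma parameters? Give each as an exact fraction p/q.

alpha=39/4, beta=1885/32

obs 1: x=7/4 → posterior Inverse-Gamma(13/4, 105/32)
obs 2: x=-2 → posterior Inverse-Gamma(15/4, 249/32)
obs 3: x=-3/2 → posterior Inverse-Gamma(17/4, 349/32)
obs 4: x=1 → posterior Inverse-Gamma(19/4, 349/32)
obs 5: x=4 → posterior Inverse-Gamma(21/4, 493/32)
obs 6: x=-1 → posterior Inverse-Gamma(23/4, 557/32)
obs 7: x=-5/2 → posterior Inverse-Gamma(25/4, 753/32)
obs 8: x=8 → posterior Inverse-Gamma(27/4, 1537/32)
obs 9: x=-1/2 → posterior Inverse-Gamma(29/4, 1573/32)
obs 10: x=-1/2 → posterior Inverse-Gamma(31/4, 1609/32)
obs 11: x=2 → posterior Inverse-Gamma(33/4, 1625/32)
obs 12: x=0 → posterior Inverse-Gamma(35/4, 1641/32)
obs 13: x=4 → posterior Inverse-Gamma(37/4, 1785/32)
obs 14: x=-3/2 → posterior Inverse-Gamma(39/4, 1885/32)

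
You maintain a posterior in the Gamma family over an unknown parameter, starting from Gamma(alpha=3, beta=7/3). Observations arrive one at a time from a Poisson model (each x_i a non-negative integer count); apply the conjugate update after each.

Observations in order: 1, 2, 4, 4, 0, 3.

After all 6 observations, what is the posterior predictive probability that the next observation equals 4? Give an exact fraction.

228433054871857166290283203125/2456510688823056210273111113728

obs 1: x=1 → posterior Gamma(4, 10/3)
obs 2: x=2 → posterior Gamma(6, 13/3)
obs 3: x=4 → posterior Gamma(10, 16/3)
obs 4: x=4 → posterior Gamma(14, 19/3)
obs 5: x=0 → posterior Gamma(14, 22/3)
obs 6: x=3 → posterior Gamma(17, 25/3)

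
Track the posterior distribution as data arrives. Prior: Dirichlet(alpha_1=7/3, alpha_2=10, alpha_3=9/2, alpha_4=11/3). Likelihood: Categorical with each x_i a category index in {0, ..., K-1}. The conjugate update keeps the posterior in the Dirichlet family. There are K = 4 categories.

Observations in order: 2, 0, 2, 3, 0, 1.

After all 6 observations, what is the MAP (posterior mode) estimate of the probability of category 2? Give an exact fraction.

11/45

obs 1: x=2 → posterior Dirichlet(7/3, 10, 11/2, 11/3)
obs 2: x=0 → posterior Dirichlet(10/3, 10, 11/2, 11/3)
obs 3: x=2 → posterior Dirichlet(10/3, 10, 13/2, 11/3)
obs 4: x=3 → posterior Dirichlet(10/3, 10, 13/2, 14/3)
obs 5: x=0 → posterior Dirichlet(13/3, 10, 13/2, 14/3)
obs 6: x=1 → posterior Dirichlet(13/3, 11, 13/2, 14/3)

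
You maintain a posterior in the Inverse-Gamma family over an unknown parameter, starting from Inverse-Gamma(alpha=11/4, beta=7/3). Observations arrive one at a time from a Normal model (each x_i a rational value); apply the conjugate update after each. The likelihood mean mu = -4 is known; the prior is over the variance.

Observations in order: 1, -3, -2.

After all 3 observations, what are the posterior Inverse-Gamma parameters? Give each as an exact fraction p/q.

obs 1: x=1 → posterior Inverse-Gamma(13/4, 89/6)
obs 2: x=-3 → posterior Inverse-Gamma(15/4, 46/3)
obs 3: x=-2 → posterior Inverse-Gamma(17/4, 52/3)

alpha=17/4, beta=52/3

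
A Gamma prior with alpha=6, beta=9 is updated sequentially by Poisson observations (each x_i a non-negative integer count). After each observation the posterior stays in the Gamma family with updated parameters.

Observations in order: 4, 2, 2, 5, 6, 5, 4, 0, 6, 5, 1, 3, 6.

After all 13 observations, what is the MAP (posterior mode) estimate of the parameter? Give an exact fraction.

obs 1: x=4 → posterior Gamma(10, 10)
obs 2: x=2 → posterior Gamma(12, 11)
obs 3: x=2 → posterior Gamma(14, 12)
obs 4: x=5 → posterior Gamma(19, 13)
obs 5: x=6 → posterior Gamma(25, 14)
obs 6: x=5 → posterior Gamma(30, 15)
obs 7: x=4 → posterior Gamma(34, 16)
obs 8: x=0 → posterior Gamma(34, 17)
obs 9: x=6 → posterior Gamma(40, 18)
obs 10: x=5 → posterior Gamma(45, 19)
obs 11: x=1 → posterior Gamma(46, 20)
obs 12: x=3 → posterior Gamma(49, 21)
obs 13: x=6 → posterior Gamma(55, 22)

27/11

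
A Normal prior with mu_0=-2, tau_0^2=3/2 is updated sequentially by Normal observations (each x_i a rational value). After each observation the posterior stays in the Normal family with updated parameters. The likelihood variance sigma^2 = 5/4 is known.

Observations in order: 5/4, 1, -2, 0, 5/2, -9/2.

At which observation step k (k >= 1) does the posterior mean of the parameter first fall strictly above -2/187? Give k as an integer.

k = 2

obs 1: x=5/4 → posterior Normal(-5/22, 15/22)
obs 2: x=1 → posterior Normal(7/34, 15/34)
obs 3: x=-2 → posterior Normal(-17/46, 15/46)
obs 4: x=0 → posterior Normal(-17/58, 15/58)
obs 5: x=5/2 → posterior Normal(13/70, 3/14)
obs 6: x=-9/2 → posterior Normal(-1/2, 15/82)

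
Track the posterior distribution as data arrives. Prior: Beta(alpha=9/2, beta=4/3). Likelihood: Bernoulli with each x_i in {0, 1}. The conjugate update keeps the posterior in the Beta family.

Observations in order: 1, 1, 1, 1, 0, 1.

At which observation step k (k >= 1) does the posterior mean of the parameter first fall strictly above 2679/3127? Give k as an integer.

k = 4

obs 1: x=1 → posterior Beta(11/2, 4/3)
obs 2: x=1 → posterior Beta(13/2, 4/3)
obs 3: x=1 → posterior Beta(15/2, 4/3)
obs 4: x=1 → posterior Beta(17/2, 4/3)
obs 5: x=0 → posterior Beta(17/2, 7/3)
obs 6: x=1 → posterior Beta(19/2, 7/3)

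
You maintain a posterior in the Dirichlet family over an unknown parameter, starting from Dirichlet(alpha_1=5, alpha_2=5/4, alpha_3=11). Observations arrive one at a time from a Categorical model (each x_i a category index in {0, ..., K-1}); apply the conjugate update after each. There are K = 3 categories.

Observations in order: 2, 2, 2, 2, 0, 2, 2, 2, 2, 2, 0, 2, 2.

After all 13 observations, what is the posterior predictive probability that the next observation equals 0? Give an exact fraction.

obs 1: x=2 → posterior Dirichlet(5, 5/4, 12)
obs 2: x=2 → posterior Dirichlet(5, 5/4, 13)
obs 3: x=2 → posterior Dirichlet(5, 5/4, 14)
obs 4: x=2 → posterior Dirichlet(5, 5/4, 15)
obs 5: x=0 → posterior Dirichlet(6, 5/4, 15)
obs 6: x=2 → posterior Dirichlet(6, 5/4, 16)
obs 7: x=2 → posterior Dirichlet(6, 5/4, 17)
obs 8: x=2 → posterior Dirichlet(6, 5/4, 18)
obs 9: x=2 → posterior Dirichlet(6, 5/4, 19)
obs 10: x=2 → posterior Dirichlet(6, 5/4, 20)
obs 11: x=0 → posterior Dirichlet(7, 5/4, 20)
obs 12: x=2 → posterior Dirichlet(7, 5/4, 21)
obs 13: x=2 → posterior Dirichlet(7, 5/4, 22)

28/121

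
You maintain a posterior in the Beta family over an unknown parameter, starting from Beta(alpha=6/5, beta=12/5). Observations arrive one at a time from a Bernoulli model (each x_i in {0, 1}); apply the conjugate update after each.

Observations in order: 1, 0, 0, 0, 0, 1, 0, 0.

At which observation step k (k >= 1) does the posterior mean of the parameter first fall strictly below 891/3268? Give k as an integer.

obs 1: x=1 → posterior Beta(11/5, 12/5)
obs 2: x=0 → posterior Beta(11/5, 17/5)
obs 3: x=0 → posterior Beta(11/5, 22/5)
obs 4: x=0 → posterior Beta(11/5, 27/5)
obs 5: x=0 → posterior Beta(11/5, 32/5)
obs 6: x=1 → posterior Beta(16/5, 32/5)
obs 7: x=0 → posterior Beta(16/5, 37/5)
obs 8: x=0 → posterior Beta(16/5, 42/5)

k = 5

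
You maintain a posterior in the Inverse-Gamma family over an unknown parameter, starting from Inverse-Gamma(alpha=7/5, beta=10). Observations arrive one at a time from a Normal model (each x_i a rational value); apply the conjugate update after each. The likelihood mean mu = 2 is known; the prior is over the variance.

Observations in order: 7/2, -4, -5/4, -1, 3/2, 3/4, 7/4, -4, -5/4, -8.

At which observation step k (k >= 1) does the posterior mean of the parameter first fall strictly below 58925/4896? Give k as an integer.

k = 6

obs 1: x=7/2 → posterior Inverse-Gamma(19/10, 89/8)
obs 2: x=-4 → posterior Inverse-Gamma(12/5, 233/8)
obs 3: x=-5/4 → posterior Inverse-Gamma(29/10, 1101/32)
obs 4: x=-1 → posterior Inverse-Gamma(17/5, 1245/32)
obs 5: x=3/2 → posterior Inverse-Gamma(39/10, 1249/32)
obs 6: x=3/4 → posterior Inverse-Gamma(22/5, 637/16)
obs 7: x=7/4 → posterior Inverse-Gamma(49/10, 1275/32)
obs 8: x=-4 → posterior Inverse-Gamma(27/5, 1851/32)
obs 9: x=-5/4 → posterior Inverse-Gamma(59/10, 505/8)
obs 10: x=-8 → posterior Inverse-Gamma(32/5, 905/8)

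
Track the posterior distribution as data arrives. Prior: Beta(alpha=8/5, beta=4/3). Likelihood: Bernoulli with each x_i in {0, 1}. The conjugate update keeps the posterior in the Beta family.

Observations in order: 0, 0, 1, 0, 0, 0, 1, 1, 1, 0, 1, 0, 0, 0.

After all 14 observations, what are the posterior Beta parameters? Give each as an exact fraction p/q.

obs 1: x=0 → posterior Beta(8/5, 7/3)
obs 2: x=0 → posterior Beta(8/5, 10/3)
obs 3: x=1 → posterior Beta(13/5, 10/3)
obs 4: x=0 → posterior Beta(13/5, 13/3)
obs 5: x=0 → posterior Beta(13/5, 16/3)
obs 6: x=0 → posterior Beta(13/5, 19/3)
obs 7: x=1 → posterior Beta(18/5, 19/3)
obs 8: x=1 → posterior Beta(23/5, 19/3)
obs 9: x=1 → posterior Beta(28/5, 19/3)
obs 10: x=0 → posterior Beta(28/5, 22/3)
obs 11: x=1 → posterior Beta(33/5, 22/3)
obs 12: x=0 → posterior Beta(33/5, 25/3)
obs 13: x=0 → posterior Beta(33/5, 28/3)
obs 14: x=0 → posterior Beta(33/5, 31/3)

alpha=33/5, beta=31/3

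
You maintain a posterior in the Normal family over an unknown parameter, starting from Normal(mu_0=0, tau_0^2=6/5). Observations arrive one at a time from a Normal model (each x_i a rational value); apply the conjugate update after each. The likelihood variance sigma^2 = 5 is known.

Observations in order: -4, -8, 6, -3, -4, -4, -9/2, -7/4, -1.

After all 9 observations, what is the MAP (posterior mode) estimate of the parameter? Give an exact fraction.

-291/158

obs 1: x=-4 → posterior Normal(-24/31, 30/31)
obs 2: x=-8 → posterior Normal(-72/37, 30/37)
obs 3: x=6 → posterior Normal(-36/43, 30/43)
obs 4: x=-3 → posterior Normal(-54/49, 30/49)
obs 5: x=-4 → posterior Normal(-78/55, 6/11)
obs 6: x=-4 → posterior Normal(-102/61, 30/61)
obs 7: x=-9/2 → posterior Normal(-129/67, 30/67)
obs 8: x=-7/4 → posterior Normal(-279/146, 30/73)
obs 9: x=-1 → posterior Normal(-291/158, 30/79)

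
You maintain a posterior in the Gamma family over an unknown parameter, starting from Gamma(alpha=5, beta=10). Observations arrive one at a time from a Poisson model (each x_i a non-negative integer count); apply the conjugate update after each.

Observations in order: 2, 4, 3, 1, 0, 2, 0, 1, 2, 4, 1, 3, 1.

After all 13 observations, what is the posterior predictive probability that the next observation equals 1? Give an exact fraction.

obs 1: x=2 → posterior Gamma(7, 11)
obs 2: x=4 → posterior Gamma(11, 12)
obs 3: x=3 → posterior Gamma(14, 13)
obs 4: x=1 → posterior Gamma(15, 14)
obs 5: x=0 → posterior Gamma(15, 15)
obs 6: x=2 → posterior Gamma(17, 16)
obs 7: x=0 → posterior Gamma(17, 17)
obs 8: x=1 → posterior Gamma(18, 18)
obs 9: x=2 → posterior Gamma(20, 19)
obs 10: x=4 → posterior Gamma(24, 20)
obs 11: x=1 → posterior Gamma(25, 21)
obs 12: x=3 → posterior Gamma(28, 22)
obs 13: x=1 → posterior Gamma(29, 23)

89640700649712588161186829317661256832827/254880876153761202627773829926908776677376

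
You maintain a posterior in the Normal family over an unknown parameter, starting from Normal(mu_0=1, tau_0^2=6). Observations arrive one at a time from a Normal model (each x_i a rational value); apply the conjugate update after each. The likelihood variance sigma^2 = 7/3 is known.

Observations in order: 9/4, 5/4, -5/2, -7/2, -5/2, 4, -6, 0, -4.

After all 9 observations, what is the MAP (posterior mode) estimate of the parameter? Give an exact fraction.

-191/169

obs 1: x=9/4 → posterior Normal(19/10, 42/25)
obs 2: x=5/4 → posterior Normal(70/43, 42/43)
obs 3: x=-5/2 → posterior Normal(25/61, 42/61)
obs 4: x=-7/2 → posterior Normal(-38/79, 42/79)
obs 5: x=-5/2 → posterior Normal(-83/97, 42/97)
obs 6: x=4 → posterior Normal(-11/115, 42/115)
obs 7: x=-6 → posterior Normal(-17/19, 6/19)
obs 8: x=0 → posterior Normal(-119/151, 42/151)
obs 9: x=-4 → posterior Normal(-191/169, 42/169)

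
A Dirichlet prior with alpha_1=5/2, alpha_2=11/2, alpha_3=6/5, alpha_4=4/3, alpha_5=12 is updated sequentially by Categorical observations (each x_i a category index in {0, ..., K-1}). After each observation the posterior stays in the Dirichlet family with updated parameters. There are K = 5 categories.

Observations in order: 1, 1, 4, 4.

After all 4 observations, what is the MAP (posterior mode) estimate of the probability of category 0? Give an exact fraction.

45/646

obs 1: x=1 → posterior Dirichlet(5/2, 13/2, 6/5, 4/3, 12)
obs 2: x=1 → posterior Dirichlet(5/2, 15/2, 6/5, 4/3, 12)
obs 3: x=4 → posterior Dirichlet(5/2, 15/2, 6/5, 4/3, 13)
obs 4: x=4 → posterior Dirichlet(5/2, 15/2, 6/5, 4/3, 14)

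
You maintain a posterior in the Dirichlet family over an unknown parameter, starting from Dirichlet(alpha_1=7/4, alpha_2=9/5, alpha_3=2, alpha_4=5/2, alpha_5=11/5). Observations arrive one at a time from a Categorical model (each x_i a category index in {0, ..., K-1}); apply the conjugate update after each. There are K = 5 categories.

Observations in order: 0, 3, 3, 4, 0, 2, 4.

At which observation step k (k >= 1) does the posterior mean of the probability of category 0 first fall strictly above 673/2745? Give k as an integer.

k = 5

obs 1: x=0 → posterior Dirichlet(11/4, 9/5, 2, 5/2, 11/5)
obs 2: x=3 → posterior Dirichlet(11/4, 9/5, 2, 7/2, 11/5)
obs 3: x=3 → posterior Dirichlet(11/4, 9/5, 2, 9/2, 11/5)
obs 4: x=4 → posterior Dirichlet(11/4, 9/5, 2, 9/2, 16/5)
obs 5: x=0 → posterior Dirichlet(15/4, 9/5, 2, 9/2, 16/5)
obs 6: x=2 → posterior Dirichlet(15/4, 9/5, 3, 9/2, 16/5)
obs 7: x=4 → posterior Dirichlet(15/4, 9/5, 3, 9/2, 21/5)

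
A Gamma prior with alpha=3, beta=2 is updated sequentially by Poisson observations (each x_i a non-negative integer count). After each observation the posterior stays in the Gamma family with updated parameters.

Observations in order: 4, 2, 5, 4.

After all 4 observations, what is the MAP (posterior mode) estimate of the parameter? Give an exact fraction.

17/6

obs 1: x=4 → posterior Gamma(7, 3)
obs 2: x=2 → posterior Gamma(9, 4)
obs 3: x=5 → posterior Gamma(14, 5)
obs 4: x=4 → posterior Gamma(18, 6)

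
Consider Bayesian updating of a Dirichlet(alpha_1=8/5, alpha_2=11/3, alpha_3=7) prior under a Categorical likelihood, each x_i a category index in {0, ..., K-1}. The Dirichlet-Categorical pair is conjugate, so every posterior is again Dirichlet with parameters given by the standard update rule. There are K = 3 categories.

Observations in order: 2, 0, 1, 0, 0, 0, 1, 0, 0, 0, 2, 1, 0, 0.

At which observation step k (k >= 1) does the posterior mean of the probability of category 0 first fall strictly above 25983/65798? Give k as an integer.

k = 14

obs 1: x=2 → posterior Dirichlet(8/5, 11/3, 8)
obs 2: x=0 → posterior Dirichlet(13/5, 11/3, 8)
obs 3: x=1 → posterior Dirichlet(13/5, 14/3, 8)
obs 4: x=0 → posterior Dirichlet(18/5, 14/3, 8)
obs 5: x=0 → posterior Dirichlet(23/5, 14/3, 8)
obs 6: x=0 → posterior Dirichlet(28/5, 14/3, 8)
obs 7: x=1 → posterior Dirichlet(28/5, 17/3, 8)
obs 8: x=0 → posterior Dirichlet(33/5, 17/3, 8)
obs 9: x=0 → posterior Dirichlet(38/5, 17/3, 8)
obs 10: x=0 → posterior Dirichlet(43/5, 17/3, 8)
obs 11: x=2 → posterior Dirichlet(43/5, 17/3, 9)
obs 12: x=1 → posterior Dirichlet(43/5, 20/3, 9)
obs 13: x=0 → posterior Dirichlet(48/5, 20/3, 9)
obs 14: x=0 → posterior Dirichlet(53/5, 20/3, 9)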